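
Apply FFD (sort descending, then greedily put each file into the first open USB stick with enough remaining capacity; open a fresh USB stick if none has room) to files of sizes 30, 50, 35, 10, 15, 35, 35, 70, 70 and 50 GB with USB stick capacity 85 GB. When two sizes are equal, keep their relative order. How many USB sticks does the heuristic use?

Sorted descending: 70, 70, 50, 50, 35, 35, 35, 30, 15, 10.
  70 → USB stick 1 (new)  [load 70/85]
  70 → USB stick 2 (new)  [load 70/85]
  50 → USB stick 3 (new)  [load 50/85]
  50 → USB stick 4 (new)  [load 50/85]
  35 → USB stick 3  [load 85/85]
  35 → USB stick 4  [load 85/85]
  35 → USB stick 5 (new)  [load 35/85]
  30 → USB stick 5  [load 65/85]
  15 → USB stick 1  [load 85/85]
  10 → USB stick 2  [load 80/85]
5 USB sticks opened.

5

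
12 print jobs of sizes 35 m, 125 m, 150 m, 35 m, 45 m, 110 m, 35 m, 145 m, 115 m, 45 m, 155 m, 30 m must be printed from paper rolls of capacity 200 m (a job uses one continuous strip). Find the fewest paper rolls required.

6

Total = 155 + 150 + 145 + 125 + 115 + 110 + 45 + 45 + 35 + 35 + 35 + 30 = 1025 m.
Lower bound: ⌈1025/200⌉ = 6 paper rolls.
A packing using 6 paper rolls:
  roll 1: 155 + 45 = 200
  roll 2: 150 + 45 = 195
  roll 3: 145 + 35 = 180
  roll 4: 125 + 35 + 35 = 195
  roll 5: 115 + 30 = 145
  roll 6: 110 = 110
This matches the lower bound, so 6 is optimal.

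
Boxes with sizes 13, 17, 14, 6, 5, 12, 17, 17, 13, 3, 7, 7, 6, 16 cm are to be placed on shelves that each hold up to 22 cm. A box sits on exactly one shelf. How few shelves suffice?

Total = 17 + 17 + 17 + 16 + 14 + 13 + 13 + 12 + 7 + 7 + 6 + 6 + 5 + 3 = 153 cm.
Lower bound: ⌈153/22⌉ = 7 shelves.
Also, 8 boxes each exceed 11 cm, and no two of those can share a shelf, so at least 8 shelves are needed.
A packing using 8 shelves:
  shelf 1: 17 + 5 = 22
  shelf 2: 17 + 3 = 20
  shelf 3: 17 = 17
  shelf 4: 16 + 6 = 22
  shelf 5: 14 + 7 = 21
  shelf 6: 13 + 7 = 20
  shelf 7: 13 + 6 = 19
  shelf 8: 12 = 12
This matches the lower bound, so 8 is optimal.

8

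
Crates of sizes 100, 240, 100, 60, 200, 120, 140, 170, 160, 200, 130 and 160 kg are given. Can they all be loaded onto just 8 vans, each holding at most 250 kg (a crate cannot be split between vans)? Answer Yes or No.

Total = 1780 kg; ⌈1780/250⌉ = 8.
The bound of 8 does not rule out 8, but exhaustive search shows no assignment into 8 vans of capacity 250 kg exists — the minimum is 9.

No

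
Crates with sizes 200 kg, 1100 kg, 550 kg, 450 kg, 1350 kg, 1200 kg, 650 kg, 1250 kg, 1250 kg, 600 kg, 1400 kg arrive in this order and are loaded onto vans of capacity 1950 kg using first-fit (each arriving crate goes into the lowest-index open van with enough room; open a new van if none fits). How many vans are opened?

  200 → van 1 (new)  [load 200/1950]
  1100 → van 1  [load 1300/1950]
  550 → van 1  [load 1850/1950]
  450 → van 2 (new)  [load 450/1950]
  1350 → van 2  [load 1800/1950]
  1200 → van 3 (new)  [load 1200/1950]
  650 → van 3  [load 1850/1950]
  1250 → van 4 (new)  [load 1250/1950]
  1250 → van 5 (new)  [load 1250/1950]
  600 → van 4  [load 1850/1950]
  1400 → van 6 (new)  [load 1400/1950]
6 vans opened.

6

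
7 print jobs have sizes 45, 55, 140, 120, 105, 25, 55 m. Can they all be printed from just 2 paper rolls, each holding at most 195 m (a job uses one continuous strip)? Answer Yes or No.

Total = 545 m; ⌈545/195⌉ = 3.
At least 3 paper rolls are required, but only 2 are allowed.

No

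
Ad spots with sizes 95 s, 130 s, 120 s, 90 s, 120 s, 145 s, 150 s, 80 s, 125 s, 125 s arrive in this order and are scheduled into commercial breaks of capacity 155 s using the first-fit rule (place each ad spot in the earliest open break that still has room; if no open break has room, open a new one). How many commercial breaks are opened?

10

  95 → break 1 (new)  [load 95/155]
  130 → break 2 (new)  [load 130/155]
  120 → break 3 (new)  [load 120/155]
  90 → break 4 (new)  [load 90/155]
  120 → break 5 (new)  [load 120/155]
  145 → break 6 (new)  [load 145/155]
  150 → break 7 (new)  [load 150/155]
  80 → break 8 (new)  [load 80/155]
  125 → break 9 (new)  [load 125/155]
  125 → break 10 (new)  [load 125/155]
10 commercial breaks opened.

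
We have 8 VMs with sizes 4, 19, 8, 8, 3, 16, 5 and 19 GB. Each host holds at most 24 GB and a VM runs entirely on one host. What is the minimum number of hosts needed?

4

Total = 19 + 19 + 16 + 8 + 8 + 5 + 4 + 3 = 82 GB.
Lower bound: ⌈82/24⌉ = 4 hosts.
A packing using 4 hosts:
  host 1: 19 + 5 = 24
  host 2: 19 + 4 = 23
  host 3: 16 + 8 = 24
  host 4: 8 + 3 = 11
This matches the lower bound, so 4 is optimal.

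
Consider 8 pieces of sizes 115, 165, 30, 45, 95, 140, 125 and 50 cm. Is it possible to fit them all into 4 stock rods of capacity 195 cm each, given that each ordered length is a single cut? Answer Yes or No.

Total = 765 cm; ⌈765/195⌉ = 4.
The bound of 4 does not rule out 4, but exhaustive search shows no assignment into 4 stock rods of capacity 195 cm exists — the minimum is 5.

No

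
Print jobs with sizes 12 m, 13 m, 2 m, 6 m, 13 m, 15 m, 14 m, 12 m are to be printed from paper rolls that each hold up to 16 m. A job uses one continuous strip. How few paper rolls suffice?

Total = 15 + 14 + 13 + 13 + 12 + 12 + 6 + 2 = 87 m.
Lower bound: ⌈87/16⌉ = 6 paper rolls.
A packing using 7 paper rolls:
  roll 1: 15 = 15
  roll 2: 14 + 2 = 16
  roll 3: 13 = 13
  roll 4: 13 = 13
  roll 5: 12 = 12
  roll 6: 12 = 12
  roll 7: 6 = 6
No arrangement into 6 paper rolls stays within capacity, so 7 is optimal.

7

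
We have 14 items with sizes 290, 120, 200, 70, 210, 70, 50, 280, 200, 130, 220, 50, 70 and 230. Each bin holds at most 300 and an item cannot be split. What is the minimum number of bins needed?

8

Total = 290 + 280 + 230 + 220 + 210 + 200 + 200 + 130 + 120 + 70 + 70 + 70 + 50 + 50 = 2190.
Lower bound: ⌈2190/300⌉ = 8 bins.
A packing using 8 bins:
  bin 1: 290 = 290
  bin 2: 280 = 280
  bin 3: 230 + 70 = 300
  bin 4: 220 + 70 = 290
  bin 5: 210 + 70 = 280
  bin 6: 200 + 50 + 50 = 300
  bin 7: 200 = 200
  bin 8: 130 + 120 = 250
This matches the lower bound, so 8 is optimal.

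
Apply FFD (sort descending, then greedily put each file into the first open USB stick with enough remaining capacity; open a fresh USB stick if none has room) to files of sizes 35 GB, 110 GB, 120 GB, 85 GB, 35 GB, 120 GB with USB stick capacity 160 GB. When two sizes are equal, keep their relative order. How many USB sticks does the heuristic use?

Sorted descending: 120, 120, 110, 85, 35, 35.
  120 → USB stick 1 (new)  [load 120/160]
  120 → USB stick 2 (new)  [load 120/160]
  110 → USB stick 3 (new)  [load 110/160]
  85 → USB stick 4 (new)  [load 85/160]
  35 → USB stick 1  [load 155/160]
  35 → USB stick 2  [load 155/160]
4 USB sticks opened.

4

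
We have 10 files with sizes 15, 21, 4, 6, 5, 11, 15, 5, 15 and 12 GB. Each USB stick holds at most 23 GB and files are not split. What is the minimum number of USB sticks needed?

6

Total = 21 + 15 + 15 + 15 + 12 + 11 + 6 + 5 + 5 + 4 = 109 GB.
Lower bound: ⌈109/23⌉ = 5 USB sticks.
A packing using 6 USB sticks:
  USB stick 1: 21 = 21
  USB stick 2: 15 + 6 = 21
  USB stick 3: 15 + 5 = 20
  USB stick 4: 15 + 5 = 20
  USB stick 5: 12 + 11 = 23
  USB stick 6: 4 = 4
No arrangement into 5 USB sticks stays within capacity, so 6 is optimal.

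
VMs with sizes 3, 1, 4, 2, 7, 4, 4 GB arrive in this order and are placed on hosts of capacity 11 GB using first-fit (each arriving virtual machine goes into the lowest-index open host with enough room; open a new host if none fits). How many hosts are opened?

  3 → host 1 (new)  [load 3/11]
  1 → host 1  [load 4/11]
  4 → host 1  [load 8/11]
  2 → host 1  [load 10/11]
  7 → host 2 (new)  [load 7/11]
  4 → host 2  [load 11/11]
  4 → host 3 (new)  [load 4/11]
3 hosts opened.

3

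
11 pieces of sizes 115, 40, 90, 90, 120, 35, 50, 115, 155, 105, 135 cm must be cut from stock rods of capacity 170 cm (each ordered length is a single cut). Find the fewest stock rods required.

8

Total = 155 + 135 + 120 + 115 + 115 + 105 + 90 + 90 + 50 + 40 + 35 = 1050 cm.
Lower bound: ⌈1050/170⌉ = 7 stock rods.
Also, 8 pieces each exceed 85 cm, and no two of those can share a stock rod, so at least 8 stock rods are needed.
A packing using 8 stock rods:
  stock rod 1: 155 = 155
  stock rod 2: 135 + 35 = 170
  stock rod 3: 120 + 50 = 170
  stock rod 4: 115 + 40 = 155
  stock rod 5: 115 = 115
  stock rod 6: 105 = 105
  stock rod 7: 90 = 90
  stock rod 8: 90 = 90
This matches the lower bound, so 8 is optimal.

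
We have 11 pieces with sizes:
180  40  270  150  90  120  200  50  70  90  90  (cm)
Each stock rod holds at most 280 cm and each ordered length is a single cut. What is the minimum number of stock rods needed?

Total = 270 + 200 + 180 + 150 + 120 + 90 + 90 + 90 + 70 + 50 + 40 = 1350 cm.
Lower bound: ⌈1350/280⌉ = 5 stock rods.
A packing using 5 stock rods:
  stock rod 1: 270 = 270
  stock rod 2: 200 + 70 = 270
  stock rod 3: 180 + 90 = 270
  stock rod 4: 150 + 120 = 270
  stock rod 5: 90 + 90 + 50 + 40 = 270
This matches the lower bound, so 5 is optimal.

5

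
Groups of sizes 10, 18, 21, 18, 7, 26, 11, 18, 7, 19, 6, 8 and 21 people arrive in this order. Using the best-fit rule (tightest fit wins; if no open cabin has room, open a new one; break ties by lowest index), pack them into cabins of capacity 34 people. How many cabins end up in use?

7

  10 → cabin 1 (new)  [load 10/34]
  18 → cabin 1  [load 28/34]
  21 → cabin 2 (new)  [load 21/34]
  18 → cabin 3 (new)  [load 18/34]
  7 → cabin 2  [load 28/34]
  26 → cabin 4 (new)  [load 26/34]
  11 → cabin 3  [load 29/34]
  18 → cabin 5 (new)  [load 18/34]
  7 → cabin 4  [load 33/34]
  19 → cabin 6 (new)  [load 19/34]
  6 → cabin 1  [load 34/34]
  8 → cabin 6  [load 27/34]
  21 → cabin 7 (new)  [load 21/34]
7 cabins opened.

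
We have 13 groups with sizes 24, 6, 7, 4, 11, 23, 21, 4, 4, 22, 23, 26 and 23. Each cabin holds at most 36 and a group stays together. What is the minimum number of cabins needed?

Total = 26 + 24 + 23 + 23 + 23 + 22 + 21 + 11 + 7 + 6 + 4 + 4 + 4 = 198.
Lower bound: ⌈198/36⌉ = 6 cabins.
Also, 7 groups each exceed 18, and no two of those can share a cabin, so at least 7 cabins are needed.
A packing using 7 cabins:
  cabin 1: 26 + 7 = 33
  cabin 2: 24 + 11 = 35
  cabin 3: 23 + 6 + 4 = 33
  cabin 4: 23 + 4 + 4 = 31
  cabin 5: 23 = 23
  cabin 6: 22 = 22
  cabin 7: 21 = 21
This matches the lower bound, so 7 is optimal.

7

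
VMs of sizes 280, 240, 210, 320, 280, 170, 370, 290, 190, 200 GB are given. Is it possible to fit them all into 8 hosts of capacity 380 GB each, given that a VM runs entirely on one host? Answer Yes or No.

No

Total = 2550 GB; ⌈2550/380⌉ = 7.
8 VMs each exceed half the capacity and cannot share a host, forcing at least 8 hosts.
The bound of 8 does not rule out 8, but exhaustive search shows no assignment into 8 hosts of capacity 380 GB exists — the minimum is 9.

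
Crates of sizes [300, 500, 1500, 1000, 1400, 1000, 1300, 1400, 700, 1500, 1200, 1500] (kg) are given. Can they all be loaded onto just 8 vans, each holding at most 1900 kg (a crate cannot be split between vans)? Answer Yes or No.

Total = 13300 kg; ⌈13300/1900⌉ = 7.
9 crates each exceed half the capacity and cannot share a van, forcing at least 9 vans.
At least 9 vans are required, but only 8 are allowed.

No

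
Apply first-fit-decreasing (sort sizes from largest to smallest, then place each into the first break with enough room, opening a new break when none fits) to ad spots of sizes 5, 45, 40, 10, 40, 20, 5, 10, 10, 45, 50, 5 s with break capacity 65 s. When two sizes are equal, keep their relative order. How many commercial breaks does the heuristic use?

5

Sorted descending: 50, 45, 45, 40, 40, 20, 10, 10, 10, 5, 5, 5.
  50 → break 1 (new)  [load 50/65]
  45 → break 2 (new)  [load 45/65]
  45 → break 3 (new)  [load 45/65]
  40 → break 4 (new)  [load 40/65]
  40 → break 5 (new)  [load 40/65]
  20 → break 2  [load 65/65]
  10 → break 1  [load 60/65]
  10 → break 3  [load 55/65]
  10 → break 3  [load 65/65]
  5 → break 1  [load 65/65]
  5 → break 4  [load 45/65]
  5 → break 4  [load 50/65]
5 commercial breaks opened.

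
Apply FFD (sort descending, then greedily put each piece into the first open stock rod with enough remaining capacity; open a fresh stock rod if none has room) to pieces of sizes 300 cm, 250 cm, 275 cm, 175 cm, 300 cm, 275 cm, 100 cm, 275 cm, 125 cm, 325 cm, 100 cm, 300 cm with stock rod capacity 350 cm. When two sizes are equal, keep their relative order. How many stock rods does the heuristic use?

Sorted descending: 325, 300, 300, 300, 275, 275, 275, 250, 175, 125, 100, 100.
  325 → stock rod 1 (new)  [load 325/350]
  300 → stock rod 2 (new)  [load 300/350]
  300 → stock rod 3 (new)  [load 300/350]
  300 → stock rod 4 (new)  [load 300/350]
  275 → stock rod 5 (new)  [load 275/350]
  275 → stock rod 6 (new)  [load 275/350]
  275 → stock rod 7 (new)  [load 275/350]
  250 → stock rod 8 (new)  [load 250/350]
  175 → stock rod 9 (new)  [load 175/350]
  125 → stock rod 9  [load 300/350]
  100 → stock rod 8  [load 350/350]
  100 → stock rod 10 (new)  [load 100/350]
10 stock rods opened.

10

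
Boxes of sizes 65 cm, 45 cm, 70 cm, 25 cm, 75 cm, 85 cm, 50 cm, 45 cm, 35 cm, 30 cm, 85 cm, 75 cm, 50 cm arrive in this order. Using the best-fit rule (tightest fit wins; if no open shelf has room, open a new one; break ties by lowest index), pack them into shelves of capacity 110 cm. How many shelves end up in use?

  65 → shelf 1 (new)  [load 65/110]
  45 → shelf 1  [load 110/110]
  70 → shelf 2 (new)  [load 70/110]
  25 → shelf 2  [load 95/110]
  75 → shelf 3 (new)  [load 75/110]
  85 → shelf 4 (new)  [load 85/110]
  50 → shelf 5 (new)  [load 50/110]
  45 → shelf 5  [load 95/110]
  35 → shelf 3  [load 110/110]
  30 → shelf 6 (new)  [load 30/110]
  85 → shelf 7 (new)  [load 85/110]
  75 → shelf 6  [load 105/110]
  50 → shelf 8 (new)  [load 50/110]
8 shelves opened.

8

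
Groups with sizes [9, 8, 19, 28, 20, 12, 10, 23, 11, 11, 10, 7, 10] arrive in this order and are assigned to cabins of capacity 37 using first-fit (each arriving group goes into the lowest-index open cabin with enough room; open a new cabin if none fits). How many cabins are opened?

  9 → cabin 1 (new)  [load 9/37]
  8 → cabin 1  [load 17/37]
  19 → cabin 1  [load 36/37]
  28 → cabin 2 (new)  [load 28/37]
  20 → cabin 3 (new)  [load 20/37]
  12 → cabin 3  [load 32/37]
  10 → cabin 4 (new)  [load 10/37]
  23 → cabin 4  [load 33/37]
  11 → cabin 5 (new)  [load 11/37]
  11 → cabin 5  [load 22/37]
  10 → cabin 5  [load 32/37]
  7 → cabin 2  [load 35/37]
  10 → cabin 6 (new)  [load 10/37]
6 cabins opened.

6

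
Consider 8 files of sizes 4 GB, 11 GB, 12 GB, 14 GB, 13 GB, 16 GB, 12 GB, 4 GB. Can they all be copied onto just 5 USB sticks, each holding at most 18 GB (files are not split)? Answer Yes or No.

No

Total = 86 GB; ⌈86/18⌉ = 5.
6 files each exceed half the capacity and cannot share a USB stick, forcing at least 6 USB sticks.
At least 6 USB sticks are required, but only 5 are allowed.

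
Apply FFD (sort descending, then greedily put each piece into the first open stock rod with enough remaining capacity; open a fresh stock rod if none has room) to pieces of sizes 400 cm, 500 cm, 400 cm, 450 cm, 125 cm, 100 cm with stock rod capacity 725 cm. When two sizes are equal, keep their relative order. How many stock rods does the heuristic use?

Sorted descending: 500, 450, 400, 400, 125, 100.
  500 → stock rod 1 (new)  [load 500/725]
  450 → stock rod 2 (new)  [load 450/725]
  400 → stock rod 3 (new)  [load 400/725]
  400 → stock rod 4 (new)  [load 400/725]
  125 → stock rod 1  [load 625/725]
  100 → stock rod 1  [load 725/725]
4 stock rods opened.

4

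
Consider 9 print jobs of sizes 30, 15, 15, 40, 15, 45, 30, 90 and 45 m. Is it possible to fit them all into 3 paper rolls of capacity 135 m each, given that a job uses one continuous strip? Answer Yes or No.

Yes

A valid assignment using 3 paper rolls:
  roll 1: 90 + 45 = 135
  roll 2: 45 + 40 + 30 + 15 = 130
  roll 3: 30 + 15 + 15 = 60
Every load is within 135 m, so 3 paper rolls suffice.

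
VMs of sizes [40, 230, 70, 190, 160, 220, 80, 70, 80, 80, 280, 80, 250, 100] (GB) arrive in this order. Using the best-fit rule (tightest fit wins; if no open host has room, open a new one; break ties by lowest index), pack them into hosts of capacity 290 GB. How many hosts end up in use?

8

  40 → host 1 (new)  [load 40/290]
  230 → host 1  [load 270/290]
  70 → host 2 (new)  [load 70/290]
  190 → host 2  [load 260/290]
  160 → host 3 (new)  [load 160/290]
  220 → host 4 (new)  [load 220/290]
  80 → host 3  [load 240/290]
  70 → host 4  [load 290/290]
  80 → host 5 (new)  [load 80/290]
  80 → host 5  [load 160/290]
  280 → host 6 (new)  [load 280/290]
  80 → host 5  [load 240/290]
  250 → host 7 (new)  [load 250/290]
  100 → host 8 (new)  [load 100/290]
8 hosts opened.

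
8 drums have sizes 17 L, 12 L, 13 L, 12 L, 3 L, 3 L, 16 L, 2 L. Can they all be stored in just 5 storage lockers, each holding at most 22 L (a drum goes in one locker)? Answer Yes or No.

Yes

A valid assignment using 5 storage lockers:
  locker 1: 17 + 3 + 2 = 22
  locker 2: 16 + 3 = 19
  locker 3: 13 = 13
  locker 4: 12 = 12
  locker 5: 12 = 12
Every load is within 22 L, so 5 storage lockers suffice.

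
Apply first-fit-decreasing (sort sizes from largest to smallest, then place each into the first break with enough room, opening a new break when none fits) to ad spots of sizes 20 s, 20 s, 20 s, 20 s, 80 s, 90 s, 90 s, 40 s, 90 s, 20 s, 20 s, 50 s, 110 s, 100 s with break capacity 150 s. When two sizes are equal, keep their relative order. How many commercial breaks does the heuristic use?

Sorted descending: 110, 100, 90, 90, 90, 80, 50, 40, 20, 20, 20, 20, 20, 20.
  110 → break 1 (new)  [load 110/150]
  100 → break 2 (new)  [load 100/150]
  90 → break 3 (new)  [load 90/150]
  90 → break 4 (new)  [load 90/150]
  90 → break 5 (new)  [load 90/150]
  80 → break 6 (new)  [load 80/150]
  50 → break 2  [load 150/150]
  40 → break 1  [load 150/150]
  20 → break 3  [load 110/150]
  20 → break 3  [load 130/150]
  20 → break 3  [load 150/150]
  20 → break 4  [load 110/150]
  20 → break 4  [load 130/150]
  20 → break 4  [load 150/150]
6 commercial breaks opened.

6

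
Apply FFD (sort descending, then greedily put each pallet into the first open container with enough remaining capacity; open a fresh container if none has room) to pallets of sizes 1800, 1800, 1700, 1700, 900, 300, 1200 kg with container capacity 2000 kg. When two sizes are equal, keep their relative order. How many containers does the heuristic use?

6

Sorted descending: 1800, 1800, 1700, 1700, 1200, 900, 300.
  1800 → container 1 (new)  [load 1800/2000]
  1800 → container 2 (new)  [load 1800/2000]
  1700 → container 3 (new)  [load 1700/2000]
  1700 → container 4 (new)  [load 1700/2000]
  1200 → container 5 (new)  [load 1200/2000]
  900 → container 6 (new)  [load 900/2000]
  300 → container 3  [load 2000/2000]
6 containers opened.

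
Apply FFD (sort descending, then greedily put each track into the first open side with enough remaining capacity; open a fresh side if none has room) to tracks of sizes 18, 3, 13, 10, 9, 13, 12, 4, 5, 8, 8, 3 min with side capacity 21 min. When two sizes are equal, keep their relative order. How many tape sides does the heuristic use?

Sorted descending: 18, 13, 13, 12, 10, 9, 8, 8, 5, 4, 3, 3.
  18 → side 1 (new)  [load 18/21]
  13 → side 2 (new)  [load 13/21]
  13 → side 3 (new)  [load 13/21]
  12 → side 4 (new)  [load 12/21]
  10 → side 5 (new)  [load 10/21]
  9 → side 4  [load 21/21]
  8 → side 2  [load 21/21]
  8 → side 3  [load 21/21]
  5 → side 5  [load 15/21]
  4 → side 5  [load 19/21]
  3 → side 1  [load 21/21]
  3 → side 6 (new)  [load 3/21]
6 tape sides opened.

6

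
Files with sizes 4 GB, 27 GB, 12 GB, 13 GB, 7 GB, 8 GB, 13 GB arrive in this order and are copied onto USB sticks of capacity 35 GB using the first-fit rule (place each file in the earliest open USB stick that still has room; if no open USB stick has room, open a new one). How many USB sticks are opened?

3

  4 → USB stick 1 (new)  [load 4/35]
  27 → USB stick 1  [load 31/35]
  12 → USB stick 2 (new)  [load 12/35]
  13 → USB stick 2  [load 25/35]
  7 → USB stick 2  [load 32/35]
  8 → USB stick 3 (new)  [load 8/35]
  13 → USB stick 3  [load 21/35]
3 USB sticks opened.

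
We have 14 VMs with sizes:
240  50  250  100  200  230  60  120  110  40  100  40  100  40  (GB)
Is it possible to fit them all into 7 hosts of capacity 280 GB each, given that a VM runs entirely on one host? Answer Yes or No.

A valid assignment using 7 hosts:
  host 1: 250 = 250
  host 2: 240 + 40 = 280
  host 3: 230 + 50 = 280
  host 4: 200 + 60 = 260
  host 5: 120 + 110 + 40 = 270
  host 6: 100 + 100 + 40 = 240
  host 7: 100 = 100
Every load is within 280 GB, so 7 hosts suffice.

Yes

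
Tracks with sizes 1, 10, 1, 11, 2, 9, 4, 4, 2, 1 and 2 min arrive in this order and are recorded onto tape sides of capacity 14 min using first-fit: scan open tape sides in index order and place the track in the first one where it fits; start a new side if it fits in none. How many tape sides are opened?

4

  1 → side 1 (new)  [load 1/14]
  10 → side 1  [load 11/14]
  1 → side 1  [load 12/14]
  11 → side 2 (new)  [load 11/14]
  2 → side 1  [load 14/14]
  9 → side 3 (new)  [load 9/14]
  4 → side 3  [load 13/14]
  4 → side 4 (new)  [load 4/14]
  2 → side 2  [load 13/14]
  1 → side 2  [load 14/14]
  2 → side 4  [load 6/14]
4 tape sides opened.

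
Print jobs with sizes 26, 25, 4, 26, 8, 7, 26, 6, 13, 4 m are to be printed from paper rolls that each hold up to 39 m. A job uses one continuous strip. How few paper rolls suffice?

Total = 26 + 26 + 26 + 25 + 13 + 8 + 7 + 6 + 4 + 4 = 145 m.
Lower bound: ⌈145/39⌉ = 4 paper rolls.
A packing using 4 paper rolls:
  roll 1: 26 + 13 = 39
  roll 2: 26 + 8 + 4 = 38
  roll 3: 26 + 7 + 6 = 39
  roll 4: 25 + 4 = 29
This matches the lower bound, so 4 is optimal.

4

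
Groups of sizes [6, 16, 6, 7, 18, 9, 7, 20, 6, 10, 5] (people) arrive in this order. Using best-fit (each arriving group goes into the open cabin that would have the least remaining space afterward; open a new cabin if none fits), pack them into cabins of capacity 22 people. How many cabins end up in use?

6

  6 → cabin 1 (new)  [load 6/22]
  16 → cabin 1  [load 22/22]
  6 → cabin 2 (new)  [load 6/22]
  7 → cabin 2  [load 13/22]
  18 → cabin 3 (new)  [load 18/22]
  9 → cabin 2  [load 22/22]
  7 → cabin 4 (new)  [load 7/22]
  20 → cabin 5 (new)  [load 20/22]
  6 → cabin 4  [load 13/22]
  10 → cabin 6 (new)  [load 10/22]
  5 → cabin 4  [load 18/22]
6 cabins opened.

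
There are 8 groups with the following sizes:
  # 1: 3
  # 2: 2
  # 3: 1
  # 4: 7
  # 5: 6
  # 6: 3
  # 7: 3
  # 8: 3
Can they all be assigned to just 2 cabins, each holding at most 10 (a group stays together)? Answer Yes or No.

No

Total = 28; ⌈28/10⌉ = 3.
At least 3 cabins are required, but only 2 are allowed.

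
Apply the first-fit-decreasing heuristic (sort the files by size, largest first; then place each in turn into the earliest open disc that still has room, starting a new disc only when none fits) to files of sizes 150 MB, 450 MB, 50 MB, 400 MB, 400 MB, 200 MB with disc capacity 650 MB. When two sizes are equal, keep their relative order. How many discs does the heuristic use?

Sorted descending: 450, 400, 400, 200, 150, 50.
  450 → disc 1 (new)  [load 450/650]
  400 → disc 2 (new)  [load 400/650]
  400 → disc 3 (new)  [load 400/650]
  200 → disc 1  [load 650/650]
  150 → disc 2  [load 550/650]
  50 → disc 2  [load 600/650]
3 discs opened.

3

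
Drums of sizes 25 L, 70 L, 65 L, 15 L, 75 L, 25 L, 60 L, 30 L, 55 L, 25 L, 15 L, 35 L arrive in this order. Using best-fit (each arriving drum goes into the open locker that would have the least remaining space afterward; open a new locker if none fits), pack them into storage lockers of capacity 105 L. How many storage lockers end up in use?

5

  25 → locker 1 (new)  [load 25/105]
  70 → locker 1  [load 95/105]
  65 → locker 2 (new)  [load 65/105]
  15 → locker 2  [load 80/105]
  75 → locker 3 (new)  [load 75/105]
  25 → locker 2  [load 105/105]
  60 → locker 4 (new)  [load 60/105]
  30 → locker 3  [load 105/105]
  55 → locker 5 (new)  [load 55/105]
  25 → locker 4  [load 85/105]
  15 → locker 4  [load 100/105]
  35 → locker 5  [load 90/105]
5 storage lockers opened.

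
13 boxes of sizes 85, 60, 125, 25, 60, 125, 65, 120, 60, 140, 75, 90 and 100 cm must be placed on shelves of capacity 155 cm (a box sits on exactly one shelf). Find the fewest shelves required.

Total = 140 + 125 + 125 + 120 + 100 + 90 + 85 + 75 + 65 + 60 + 60 + 60 + 25 = 1130 cm.
Lower bound: ⌈1130/155⌉ = 8 shelves.
A packing using 9 shelves:
  shelf 1: 140 = 140
  shelf 2: 125 + 25 = 150
  shelf 3: 125 = 125
  shelf 4: 120 = 120
  shelf 5: 100 = 100
  shelf 6: 90 + 65 = 155
  shelf 7: 85 + 60 = 145
  shelf 8: 75 + 60 = 135
  shelf 9: 60 = 60
No arrangement into 8 shelves stays within capacity, so 9 is optimal.

9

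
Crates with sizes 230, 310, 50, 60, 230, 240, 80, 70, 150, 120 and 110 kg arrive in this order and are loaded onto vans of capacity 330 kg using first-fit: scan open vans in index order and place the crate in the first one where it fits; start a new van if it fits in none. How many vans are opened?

  230 → van 1 (new)  [load 230/330]
  310 → van 2 (new)  [load 310/330]
  50 → van 1  [load 280/330]
  60 → van 3 (new)  [load 60/330]
  230 → van 3  [load 290/330]
  240 → van 4 (new)  [load 240/330]
  80 → van 4  [load 320/330]
  70 → van 5 (new)  [load 70/330]
  150 → van 5  [load 220/330]
  120 → van 6 (new)  [load 120/330]
  110 → van 5  [load 330/330]
6 vans opened.

6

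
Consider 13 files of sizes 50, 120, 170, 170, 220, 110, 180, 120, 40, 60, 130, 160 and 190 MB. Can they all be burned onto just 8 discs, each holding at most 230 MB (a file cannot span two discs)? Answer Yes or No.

Total = 1720 MB; ⌈1720/230⌉ = 8.
9 files each exceed half the capacity and cannot share a disc, forcing at least 9 discs.
At least 9 discs are required, but only 8 are allowed.

No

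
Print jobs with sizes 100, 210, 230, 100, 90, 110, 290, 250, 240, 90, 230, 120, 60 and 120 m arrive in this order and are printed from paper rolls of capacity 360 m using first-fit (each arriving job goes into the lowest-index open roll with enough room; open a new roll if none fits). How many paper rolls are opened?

  100 → roll 1 (new)  [load 100/360]
  210 → roll 1  [load 310/360]
  230 → roll 2 (new)  [load 230/360]
  100 → roll 2  [load 330/360]
  90 → roll 3 (new)  [load 90/360]
  110 → roll 3  [load 200/360]
  290 → roll 4 (new)  [load 290/360]
  250 → roll 5 (new)  [load 250/360]
  240 → roll 6 (new)  [load 240/360]
  90 → roll 3  [load 290/360]
  230 → roll 7 (new)  [load 230/360]
  120 → roll 6  [load 360/360]
  60 → roll 3  [load 350/360]
  120 → roll 7  [load 350/360]
7 paper rolls opened.

7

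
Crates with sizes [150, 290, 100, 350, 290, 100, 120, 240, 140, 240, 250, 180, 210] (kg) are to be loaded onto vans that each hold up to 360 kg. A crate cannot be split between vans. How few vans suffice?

Total = 350 + 290 + 290 + 250 + 240 + 240 + 210 + 180 + 150 + 140 + 120 + 100 + 100 = 2660 kg.
Lower bound: ⌈2660/360⌉ = 8 vans.
A packing using 8 vans:
  van 1: 350 = 350
  van 2: 290 = 290
  van 3: 290 = 290
  van 4: 250 + 100 = 350
  van 5: 240 + 120 = 360
  van 6: 240 + 100 = 340
  van 7: 210 + 150 = 360
  van 8: 180 + 140 = 320
This matches the lower bound, so 8 is optimal.

8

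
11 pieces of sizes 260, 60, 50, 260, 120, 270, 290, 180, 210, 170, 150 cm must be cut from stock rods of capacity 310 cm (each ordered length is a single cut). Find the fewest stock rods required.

Total = 290 + 270 + 260 + 260 + 210 + 180 + 170 + 150 + 120 + 60 + 50 = 2020 cm.
Lower bound: ⌈2020/310⌉ = 7 stock rods.
A packing using 8 stock rods:
  stock rod 1: 290 = 290
  stock rod 2: 270 = 270
  stock rod 3: 260 + 50 = 310
  stock rod 4: 260 = 260
  stock rod 5: 210 + 60 = 270
  stock rod 6: 180 + 120 = 300
  stock rod 7: 170 = 170
  stock rod 8: 150 = 150
No arrangement into 7 stock rods stays within capacity, so 8 is optimal.

8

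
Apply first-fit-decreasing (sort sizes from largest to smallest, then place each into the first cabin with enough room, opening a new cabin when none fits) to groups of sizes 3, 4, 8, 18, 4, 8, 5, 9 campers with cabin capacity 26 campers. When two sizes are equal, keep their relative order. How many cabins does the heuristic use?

3

Sorted descending: 18, 9, 8, 8, 5, 4, 4, 3.
  18 → cabin 1 (new)  [load 18/26]
  9 → cabin 2 (new)  [load 9/26]
  8 → cabin 1  [load 26/26]
  8 → cabin 2  [load 17/26]
  5 → cabin 2  [load 22/26]
  4 → cabin 2  [load 26/26]
  4 → cabin 3 (new)  [load 4/26]
  3 → cabin 3  [load 7/26]
3 cabins opened.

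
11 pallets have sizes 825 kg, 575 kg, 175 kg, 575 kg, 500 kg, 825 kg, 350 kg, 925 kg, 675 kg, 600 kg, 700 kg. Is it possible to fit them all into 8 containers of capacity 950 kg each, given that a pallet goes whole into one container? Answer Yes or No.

Total = 6725 kg; ⌈6725/950⌉ = 8.
9 pallets each exceed half the capacity and cannot share a container, forcing at least 9 containers.
At least 9 containers are required, but only 8 are allowed.

No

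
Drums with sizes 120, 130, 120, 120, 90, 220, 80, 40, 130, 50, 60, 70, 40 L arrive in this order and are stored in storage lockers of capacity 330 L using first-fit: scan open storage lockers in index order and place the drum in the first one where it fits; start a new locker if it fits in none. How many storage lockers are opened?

  120 → locker 1 (new)  [load 120/330]
  130 → locker 1  [load 250/330]
  120 → locker 2 (new)  [load 120/330]
  120 → locker 2  [load 240/330]
  90 → locker 2  [load 330/330]
  220 → locker 3 (new)  [load 220/330]
  80 → locker 1  [load 330/330]
  40 → locker 3  [load 260/330]
  130 → locker 4 (new)  [load 130/330]
  50 → locker 3  [load 310/330]
  60 → locker 4  [load 190/330]
  70 → locker 4  [load 260/330]
  40 → locker 4  [load 300/330]
4 storage lockers opened.

4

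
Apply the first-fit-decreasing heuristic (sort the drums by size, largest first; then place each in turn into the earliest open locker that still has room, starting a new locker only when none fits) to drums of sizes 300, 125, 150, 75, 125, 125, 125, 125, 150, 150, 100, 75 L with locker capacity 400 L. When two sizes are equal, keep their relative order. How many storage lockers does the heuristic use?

Sorted descending: 300, 150, 150, 150, 125, 125, 125, 125, 125, 100, 75, 75.
  300 → locker 1 (new)  [load 300/400]
  150 → locker 2 (new)  [load 150/400]
  150 → locker 2  [load 300/400]
  150 → locker 3 (new)  [load 150/400]
  125 → locker 3  [load 275/400]
  125 → locker 3  [load 400/400]
  125 → locker 4 (new)  [load 125/400]
  125 → locker 4  [load 250/400]
  125 → locker 4  [load 375/400]
  100 → locker 1  [load 400/400]
  75 → locker 2  [load 375/400]
  75 → locker 5 (new)  [load 75/400]
5 storage lockers opened.

5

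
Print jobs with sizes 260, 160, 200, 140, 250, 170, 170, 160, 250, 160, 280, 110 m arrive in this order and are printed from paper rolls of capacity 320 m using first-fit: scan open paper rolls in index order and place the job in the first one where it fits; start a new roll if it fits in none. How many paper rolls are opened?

9

  260 → roll 1 (new)  [load 260/320]
  160 → roll 2 (new)  [load 160/320]
  200 → roll 3 (new)  [load 200/320]
  140 → roll 2  [load 300/320]
  250 → roll 4 (new)  [load 250/320]
  170 → roll 5 (new)  [load 170/320]
  170 → roll 6 (new)  [load 170/320]
  160 → roll 7 (new)  [load 160/320]
  250 → roll 8 (new)  [load 250/320]
  160 → roll 7  [load 320/320]
  280 → roll 9 (new)  [load 280/320]
  110 → roll 3  [load 310/320]
9 paper rolls opened.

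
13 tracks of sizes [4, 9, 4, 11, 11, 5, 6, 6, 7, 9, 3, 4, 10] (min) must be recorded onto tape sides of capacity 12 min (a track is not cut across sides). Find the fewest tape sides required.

Total = 11 + 11 + 10 + 9 + 9 + 7 + 6 + 6 + 5 + 4 + 4 + 4 + 3 = 89 min.
Lower bound: ⌈89/12⌉ = 8 tape sides.
A packing using 8 tape sides:
  side 1: 11 = 11
  side 2: 11 = 11
  side 3: 10 = 10
  side 4: 9 + 3 = 12
  side 5: 9 = 9
  side 6: 7 + 5 = 12
  side 7: 6 + 6 = 12
  side 8: 4 + 4 + 4 = 12
This matches the lower bound, so 8 is optimal.

8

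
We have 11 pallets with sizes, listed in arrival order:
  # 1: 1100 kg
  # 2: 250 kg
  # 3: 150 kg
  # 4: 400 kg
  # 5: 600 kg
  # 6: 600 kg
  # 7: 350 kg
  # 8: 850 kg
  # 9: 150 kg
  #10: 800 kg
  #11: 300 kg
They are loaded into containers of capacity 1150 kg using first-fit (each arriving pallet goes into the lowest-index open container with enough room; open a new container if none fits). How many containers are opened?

  1100 → container 1 (new)  [load 1100/1150]
  250 → container 2 (new)  [load 250/1150]
  150 → container 2  [load 400/1150]
  400 → container 2  [load 800/1150]
  600 → container 3 (new)  [load 600/1150]
  600 → container 4 (new)  [load 600/1150]
  350 → container 2  [load 1150/1150]
  850 → container 5 (new)  [load 850/1150]
  150 → container 3  [load 750/1150]
  800 → container 6 (new)  [load 800/1150]
  300 → container 3  [load 1050/1150]
6 containers opened.

6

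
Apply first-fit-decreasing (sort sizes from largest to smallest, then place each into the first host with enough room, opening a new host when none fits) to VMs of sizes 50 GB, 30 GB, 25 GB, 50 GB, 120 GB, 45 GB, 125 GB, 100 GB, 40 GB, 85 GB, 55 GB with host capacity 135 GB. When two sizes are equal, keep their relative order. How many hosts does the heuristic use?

6

Sorted descending: 125, 120, 100, 85, 55, 50, 50, 45, 40, 30, 25.
  125 → host 1 (new)  [load 125/135]
  120 → host 2 (new)  [load 120/135]
  100 → host 3 (new)  [load 100/135]
  85 → host 4 (new)  [load 85/135]
  55 → host 5 (new)  [load 55/135]
  50 → host 4  [load 135/135]
  50 → host 5  [load 105/135]
  45 → host 6 (new)  [load 45/135]
  40 → host 6  [load 85/135]
  30 → host 3  [load 130/135]
  25 → host 5  [load 130/135]
6 hosts opened.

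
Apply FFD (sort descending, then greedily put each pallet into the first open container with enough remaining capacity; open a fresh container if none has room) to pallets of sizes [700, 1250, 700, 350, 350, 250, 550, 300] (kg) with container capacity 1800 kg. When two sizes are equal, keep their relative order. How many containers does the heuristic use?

Sorted descending: 1250, 700, 700, 550, 350, 350, 300, 250.
  1250 → container 1 (new)  [load 1250/1800]
  700 → container 2 (new)  [load 700/1800]
  700 → container 2  [load 1400/1800]
  550 → container 1  [load 1800/1800]
  350 → container 2  [load 1750/1800]
  350 → container 3 (new)  [load 350/1800]
  300 → container 3  [load 650/1800]
  250 → container 3  [load 900/1800]
3 containers opened.

3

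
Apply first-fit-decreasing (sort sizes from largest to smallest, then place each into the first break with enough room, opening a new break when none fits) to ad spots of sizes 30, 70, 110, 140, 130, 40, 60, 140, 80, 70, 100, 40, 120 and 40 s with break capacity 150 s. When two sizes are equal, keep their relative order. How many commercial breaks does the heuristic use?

9

Sorted descending: 140, 140, 130, 120, 110, 100, 80, 70, 70, 60, 40, 40, 40, 30.
  140 → break 1 (new)  [load 140/150]
  140 → break 2 (new)  [load 140/150]
  130 → break 3 (new)  [load 130/150]
  120 → break 4 (new)  [load 120/150]
  110 → break 5 (new)  [load 110/150]
  100 → break 6 (new)  [load 100/150]
  80 → break 7 (new)  [load 80/150]
  70 → break 7  [load 150/150]
  70 → break 8 (new)  [load 70/150]
  60 → break 8  [load 130/150]
  40 → break 5  [load 150/150]
  40 → break 6  [load 140/150]
  40 → break 9 (new)  [load 40/150]
  30 → break 4  [load 150/150]
9 commercial breaks opened.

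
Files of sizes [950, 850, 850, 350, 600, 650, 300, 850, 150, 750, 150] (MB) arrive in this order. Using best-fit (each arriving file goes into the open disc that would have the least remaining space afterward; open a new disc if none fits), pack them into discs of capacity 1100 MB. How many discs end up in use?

  950 → disc 1 (new)  [load 950/1100]
  850 → disc 2 (new)  [load 850/1100]
  850 → disc 3 (new)  [load 850/1100]
  350 → disc 4 (new)  [load 350/1100]
  600 → disc 4  [load 950/1100]
  650 → disc 5 (new)  [load 650/1100]
  300 → disc 5  [load 950/1100]
  850 → disc 6 (new)  [load 850/1100]
  150 → disc 1  [load 1100/1100]
  750 → disc 7 (new)  [load 750/1100]
  150 → disc 4  [load 1100/1100]
7 discs opened.

7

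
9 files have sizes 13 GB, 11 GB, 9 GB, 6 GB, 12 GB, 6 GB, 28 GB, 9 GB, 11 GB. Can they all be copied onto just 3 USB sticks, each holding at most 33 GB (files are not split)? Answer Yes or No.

Total = 105 GB; ⌈105/33⌉ = 4.
At least 4 USB sticks are required, but only 3 are allowed.

No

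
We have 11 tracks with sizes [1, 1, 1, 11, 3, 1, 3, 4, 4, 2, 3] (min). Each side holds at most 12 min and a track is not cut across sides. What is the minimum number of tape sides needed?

3

Total = 11 + 4 + 4 + 3 + 3 + 3 + 2 + 1 + 1 + 1 + 1 = 34 min.
Lower bound: ⌈34/12⌉ = 3 tape sides.
A packing using 3 tape sides:
  side 1: 11 + 1 = 12
  side 2: 4 + 4 + 3 + 1 = 12
  side 3: 3 + 3 + 2 + 1 + 1 = 10
This matches the lower bound, so 3 is optimal.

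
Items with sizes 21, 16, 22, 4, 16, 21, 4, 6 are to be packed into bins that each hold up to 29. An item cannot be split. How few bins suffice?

Total = 22 + 21 + 21 + 16 + 16 + 6 + 4 + 4 = 110.
Lower bound: ⌈110/29⌉ = 4 bins.
Also, 5 items each exceed 29/2, and no two of those can share a bin, so at least 5 bins are needed.
A packing using 5 bins:
  bin 1: 22 + 6 = 28
  bin 2: 21 + 4 + 4 = 29
  bin 3: 21 = 21
  bin 4: 16 = 16
  bin 5: 16 = 16
This matches the lower bound, so 5 is optimal.

5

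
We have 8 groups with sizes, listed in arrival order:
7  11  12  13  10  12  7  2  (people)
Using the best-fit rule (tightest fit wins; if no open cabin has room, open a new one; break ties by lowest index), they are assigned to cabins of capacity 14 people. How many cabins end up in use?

6

  7 → cabin 1 (new)  [load 7/14]
  11 → cabin 2 (new)  [load 11/14]
  12 → cabin 3 (new)  [load 12/14]
  13 → cabin 4 (new)  [load 13/14]
  10 → cabin 5 (new)  [load 10/14]
  12 → cabin 6 (new)  [load 12/14]
  7 → cabin 1  [load 14/14]
  2 → cabin 3  [load 14/14]
6 cabins opened.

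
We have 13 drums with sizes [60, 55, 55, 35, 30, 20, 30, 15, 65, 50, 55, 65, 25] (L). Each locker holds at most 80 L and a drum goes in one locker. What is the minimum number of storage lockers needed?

Total = 65 + 65 + 60 + 55 + 55 + 55 + 50 + 35 + 30 + 30 + 25 + 20 + 15 = 560 L.
Lower bound: ⌈560/80⌉ = 7 storage lockers.
A packing using 8 storage lockers:
  locker 1: 65 + 15 = 80
  locker 2: 65 = 65
  locker 3: 60 + 20 = 80
  locker 4: 55 + 25 = 80
  locker 5: 55 = 55
  locker 6: 55 = 55
  locker 7: 50 + 30 = 80
  locker 8: 35 + 30 = 65
No arrangement into 7 storage lockers stays within capacity, so 8 is optimal.

8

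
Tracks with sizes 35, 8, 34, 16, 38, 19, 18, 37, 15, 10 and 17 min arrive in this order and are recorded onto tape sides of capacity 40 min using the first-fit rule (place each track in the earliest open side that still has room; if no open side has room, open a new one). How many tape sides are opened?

7

  35 → side 1 (new)  [load 35/40]
  8 → side 2 (new)  [load 8/40]
  34 → side 3 (new)  [load 34/40]
  16 → side 2  [load 24/40]
  38 → side 4 (new)  [load 38/40]
  19 → side 5 (new)  [load 19/40]
  18 → side 5  [load 37/40]
  37 → side 6 (new)  [load 37/40]
  15 → side 2  [load 39/40]
  10 → side 7 (new)  [load 10/40]
  17 → side 7  [load 27/40]
7 tape sides opened.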